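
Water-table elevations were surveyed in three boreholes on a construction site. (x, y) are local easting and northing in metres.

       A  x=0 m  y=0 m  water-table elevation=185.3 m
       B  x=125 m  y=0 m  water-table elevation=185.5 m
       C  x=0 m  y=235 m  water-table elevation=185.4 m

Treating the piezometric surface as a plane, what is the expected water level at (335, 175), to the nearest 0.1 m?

∂h/∂x = (185.5 − 185.3) / (125 − 0) = +0.001600
∂h/∂y = (185.4 − 185.3) / (235 − 0) = +0.0004255
h(335, 175) = 185.3 + (+0.001600)·(335) + (+0.0004255)·(175) = 185.3 +0.536 +0.074 = 185.910 m.

185.9 m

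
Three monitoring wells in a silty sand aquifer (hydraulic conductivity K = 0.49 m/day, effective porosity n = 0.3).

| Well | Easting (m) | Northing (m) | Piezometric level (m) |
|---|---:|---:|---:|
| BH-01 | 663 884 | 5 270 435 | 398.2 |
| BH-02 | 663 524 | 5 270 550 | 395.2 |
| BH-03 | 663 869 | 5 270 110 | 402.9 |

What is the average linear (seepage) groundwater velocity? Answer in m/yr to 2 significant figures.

9.0 m/yr

Taking BH-01 as reference: BH-02−BH-01 = (-360, 115, -3.0); BH-03−BH-01 = (-15, -325, +4.7).
Determinant of the coordinate differences = (-360)·(-325) − (-15)·115 = 118725.
∂h/∂x = [(-3.0)·(-325) − (+4.7)·115] / 118725 = +0.003660
∂h/∂y = [(-360)·(+4.7) − (-15)·(-3.0)] / 118725 = -0.01463
|∇h| = √(0.003660² + -0.01463²) = 0.01508
Seepage velocity v = K·i/n = 0.49 × 0.01508 / 0.3 = 0.02463 m/day = 8.996 m/yr.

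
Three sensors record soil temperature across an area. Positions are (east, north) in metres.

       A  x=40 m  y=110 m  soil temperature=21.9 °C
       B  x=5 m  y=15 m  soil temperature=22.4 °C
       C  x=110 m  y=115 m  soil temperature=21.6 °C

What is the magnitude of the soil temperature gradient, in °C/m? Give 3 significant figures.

0.00552 °C/m

Differences from A: to B (Δx, Δy, Δh) = (-35, -95, +0.5); to C = (70, 5, -0.3).
Solve a·Δx + b·Δy = ΔT: det = (-35)·5 − 70·(-95) = 6475.
∂T/∂x = [(+0.5)·5 − (-0.3)·(-95)] / 6475 = -0.004015
∂T/∂y = [(-35)·(-0.3) − 70·(+0.5)] / 6475 = -0.003784
|∇f| = √(-0.004015² + -0.003784²) = 0.005517 °C/m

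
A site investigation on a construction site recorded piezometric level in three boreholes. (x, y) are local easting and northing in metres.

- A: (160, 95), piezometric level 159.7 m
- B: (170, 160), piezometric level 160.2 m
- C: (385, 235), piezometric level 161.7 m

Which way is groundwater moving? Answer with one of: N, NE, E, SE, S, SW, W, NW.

Three-point gradient (reference A): Δ to B = (10, 65, +0.5), Δ to C = (225, 140, +2.0).
∂h/∂x = +0.004537, ∂h/∂y = +0.006994 (det = -13225).
Flow = −∇h = (-0.004537 east, -0.006994 north), which points southwest.

SW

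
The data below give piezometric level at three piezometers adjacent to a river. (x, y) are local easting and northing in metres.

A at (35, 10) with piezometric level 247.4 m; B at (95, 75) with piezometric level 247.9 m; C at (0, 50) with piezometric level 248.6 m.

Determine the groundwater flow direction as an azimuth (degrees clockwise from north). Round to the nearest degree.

With h = a·x + b·y + c and A as origin, the differences give:
  60·a + 65·b = +0.5
  (-35)·a + 40·b = +1.2
Eliminate b (×40 and ×65, subtract): 4675·a = -58.00 → a = ∂h/∂x = -0.01241
Back-substitute: b = ∂h/∂y = +0.01914.
Flow direction (−∇h) has components (+0.01241 E, -0.01914 N).
Azimuth = atan2(E, N) = atan2(+0.01241, -0.01914) = 147.1° ≈ 147°.

147°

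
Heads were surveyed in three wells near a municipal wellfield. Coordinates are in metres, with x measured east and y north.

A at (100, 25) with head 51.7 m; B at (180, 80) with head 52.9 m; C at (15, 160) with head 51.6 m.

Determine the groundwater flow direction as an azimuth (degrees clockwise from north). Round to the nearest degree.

Taking A as reference: B−A = (80, 55, +1.2); C−A = (-85, 135, -0.1).
Determinant of the coordinate differences = 80·135 − (-85)·55 = 15475.
∂h/∂x = [(+1.2)·135 − (-0.1)·55] / 15475 = +0.01082
∂h/∂y = [80·(-0.1) − (-85)·(+1.2)] / 15475 = +0.006074
Flow direction (−∇h) has components (-0.01082 E, -0.006074 N).
Azimuth = atan2(E, N) = atan2(-0.01082, -0.006074) = 240.7° ≈ 241°.

241°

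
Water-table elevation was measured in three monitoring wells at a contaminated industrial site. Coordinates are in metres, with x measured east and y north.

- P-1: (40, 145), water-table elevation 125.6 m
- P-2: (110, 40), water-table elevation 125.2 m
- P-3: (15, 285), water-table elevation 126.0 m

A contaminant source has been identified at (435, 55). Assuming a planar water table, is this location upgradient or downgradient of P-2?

downgradient

Differences from P-1: to P-2 (Δx, Δy, Δh) = (70, -105, -0.4); to P-3 = (-25, 140, +0.4).
Solve a·Δx + b·Δy = Δh: det = 70·140 − (-25)·(-105) = 7175.
∂h/∂x = [(-0.4)·140 − (+0.4)·(-105)] / 7175 = -0.001951
∂h/∂y = [70·(+0.4) − (-25)·(-0.4)] / 7175 = +0.002509
Head at (435, 55) = 125.6 + (-0.001951)·(395) + (+0.002509)·(-90) = 124.60 m.
That is lower than the 125.2 m at P-2, so the point is downgradient.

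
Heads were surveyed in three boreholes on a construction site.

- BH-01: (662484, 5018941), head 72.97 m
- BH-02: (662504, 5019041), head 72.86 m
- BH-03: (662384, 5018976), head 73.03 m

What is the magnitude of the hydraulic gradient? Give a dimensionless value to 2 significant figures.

Differences from BH-01: to BH-02 (Δx, Δy, Δh) = (20, 100, -0.11); to BH-03 = (-100, 35, +0.06).
Determinant of the coordinate differences = 20·35 − (-100)·100 = 10700.
∂h/∂x = [(-0.11)·35 − (+0.06)·100] / 10700 = -0.0009206
∂h/∂y = [20·(+0.06) − (-100)·(-0.11)] / 10700 = -0.0009159
|∇h| = √(-0.0009206² + -0.0009159²) = 0.001299

0.0013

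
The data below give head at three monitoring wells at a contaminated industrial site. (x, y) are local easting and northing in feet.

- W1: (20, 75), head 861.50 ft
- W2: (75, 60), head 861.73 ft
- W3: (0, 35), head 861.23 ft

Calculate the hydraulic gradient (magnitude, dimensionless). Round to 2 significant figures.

Taking W1 as reference: W2−W1 = (55, -15, +0.23); W3−W1 = (-20, -40, -0.27).
Determinant of the coordinate differences = 55·(-40) − (-20)·(-15) = -2500.
∂h/∂x = [(+0.23)·(-40) − (-0.27)·(-15)] / -2500 = +0.005300
∂h/∂y = [55·(-0.27) − (-20)·(+0.23)] / -2500 = +0.004100
|∇h| = √(0.005300² + 0.004100²) = 0.006701

0.0067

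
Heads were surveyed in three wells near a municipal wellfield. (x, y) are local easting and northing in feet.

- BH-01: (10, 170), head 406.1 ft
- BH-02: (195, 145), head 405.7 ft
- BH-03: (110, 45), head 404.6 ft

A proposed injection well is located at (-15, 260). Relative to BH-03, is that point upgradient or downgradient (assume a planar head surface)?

Differences from BH-01: to BH-02 (Δx, Δy, Δh) = (185, -25, -0.4); to BH-03 = (100, -125, -1.5).
Determinant of the coordinate differences = 185·(-125) − 100·(-25) = -20625.
∂h/∂x = [(-0.4)·(-125) − (-1.5)·(-25)] / -20625 = -0.0006061
∂h/∂y = [185·(-1.5) − 100·(-0.4)] / -20625 = +0.01152
Head at (-15, 260) = 406.1 + (-0.0006061)·(-25) + (+0.01152)·(90) = 407.15 ft.
That is higher than the 404.6 ft at BH-03, so the point is upgradient.

upgradient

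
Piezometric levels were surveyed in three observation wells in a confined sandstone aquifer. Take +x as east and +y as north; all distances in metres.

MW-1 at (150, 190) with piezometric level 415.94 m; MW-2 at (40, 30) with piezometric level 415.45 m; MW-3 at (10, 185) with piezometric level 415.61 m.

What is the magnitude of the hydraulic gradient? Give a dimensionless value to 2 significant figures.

0.0027

Taking MW-1 as reference: MW-2−MW-1 = (-110, -160, -0.49); MW-3−MW-1 = (-140, -5, -0.33).
Solve a·Δx + b·Δy = Δh: det = (-110)·(-5) − (-140)·(-160) = -21850.
∂h/∂x = [(-0.49)·(-5) − (-0.33)·(-160)] / -21850 = +0.002304
∂h/∂y = [(-110)·(-0.33) − (-140)·(-0.49)] / -21850 = +0.001478
|∇h| = √(0.002304² + 0.001478²) = 0.002737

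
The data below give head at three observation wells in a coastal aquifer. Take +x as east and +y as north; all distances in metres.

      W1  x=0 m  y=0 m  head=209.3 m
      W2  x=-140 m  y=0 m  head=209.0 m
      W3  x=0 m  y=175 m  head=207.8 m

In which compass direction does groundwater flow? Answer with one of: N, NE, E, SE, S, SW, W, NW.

∂h/∂x = (209.0 − 209.3) / (-140 − 0) = +0.002143
∂h/∂y = (207.8 − 209.3) / (175 − 0) = -0.008571
Flow = −∇h = (-0.002143 east, +0.008571 north), which points north.

N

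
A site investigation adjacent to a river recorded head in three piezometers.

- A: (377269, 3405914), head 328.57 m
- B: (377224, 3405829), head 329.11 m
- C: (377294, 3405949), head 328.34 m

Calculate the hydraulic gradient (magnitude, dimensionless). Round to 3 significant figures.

0.00585

Three-point gradient (reference A): Δ to B = (-45, -85, +0.54), Δ to C = (25, 35, -0.23).
∂h/∂x = -0.001182, ∂h/∂y = -0.005727 (det = 550).
|∇h| = √(-0.001182² + -0.005727²) = 0.005848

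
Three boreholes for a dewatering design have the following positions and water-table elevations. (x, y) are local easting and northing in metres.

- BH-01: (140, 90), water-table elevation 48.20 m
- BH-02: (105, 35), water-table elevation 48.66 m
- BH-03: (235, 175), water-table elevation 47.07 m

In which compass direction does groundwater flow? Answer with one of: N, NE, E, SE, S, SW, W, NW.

E

With h = a·x + b·y + c and BH-01 as origin, the differences give:
  (-35)·a + (-55)·b = +0.46
  95·a + 85·b = -1.13
Eliminate b (×85 and ×(-55), subtract): 2250·a = -23.050 → a = ∂h/∂x = -0.01024
Back-substitute: b = ∂h/∂y = -0.001844.
Flow = −∇h = (+0.01024 east, +0.001844 north), which points east.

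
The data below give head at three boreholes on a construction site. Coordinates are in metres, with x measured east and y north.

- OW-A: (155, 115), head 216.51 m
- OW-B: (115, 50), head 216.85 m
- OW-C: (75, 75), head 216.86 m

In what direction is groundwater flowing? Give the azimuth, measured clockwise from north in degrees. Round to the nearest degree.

Taking OW-A as reference: OW-B−OW-A = (-40, -65, +0.34); OW-C−OW-A = (-80, -40, +0.35).
Determinant of the coordinate differences = (-40)·(-40) − (-80)·(-65) = -3600.
∂h/∂x = [(+0.34)·(-40) − (+0.35)·(-65)] / -3600 = -0.002542
∂h/∂y = [(-40)·(+0.35) − (-80)·(+0.34)] / -3600 = -0.003667
Flow direction (−∇h) has components (+0.002542 E, +0.003667 N).
Azimuth = atan2(E, N) = atan2(+0.002542, +0.003667) = 34.7° ≈ 035°.

035°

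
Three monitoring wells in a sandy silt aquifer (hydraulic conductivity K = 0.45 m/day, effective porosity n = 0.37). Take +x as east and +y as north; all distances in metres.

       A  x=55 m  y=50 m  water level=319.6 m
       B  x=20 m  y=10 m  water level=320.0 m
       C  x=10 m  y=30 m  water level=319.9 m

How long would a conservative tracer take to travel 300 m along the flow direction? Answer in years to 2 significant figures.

87 years

Taking A as reference: B−A = (-35, -40, +0.4); C−A = (-45, -20, +0.3).
Solve a·Δx + b·Δy = Δh: det = (-35)·(-20) − (-45)·(-40) = -1100.
∂h/∂x = [(+0.4)·(-20) − (+0.3)·(-40)] / -1100 = -0.003636
∂h/∂y = [(-35)·(+0.3) − (-45)·(+0.4)] / -1100 = -0.006818
|∇h| = √(-0.003636² + -0.006818²) = 0.007727
Seepage velocity v = K·i/n = 0.45 × 0.007727 / 0.37 = 0.009398 m/day.
t = 300 / 0.009398 = 3.192e+04 days = 87.4 years.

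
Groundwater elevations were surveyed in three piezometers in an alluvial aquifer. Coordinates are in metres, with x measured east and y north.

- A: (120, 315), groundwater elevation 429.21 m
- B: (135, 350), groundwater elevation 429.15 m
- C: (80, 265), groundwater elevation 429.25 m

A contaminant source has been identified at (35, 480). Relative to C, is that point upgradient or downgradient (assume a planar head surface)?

Taking A as reference: B−A = (15, 35, -0.06); C−A = (-40, -50, +0.04).
Solve a·Δx + b·Δy = Δh: det = 15·(-50) − (-40)·35 = 650.
∂h/∂x = [(-0.06)·(-50) − (+0.04)·35] / 650 = +0.002462
∂h/∂y = [15·(+0.04) − (-40)·(-0.06)] / 650 = -0.002769
Head at (35, 480) = 429.21 + (+0.002462)·(-85) + (-0.002769)·(165) = 428.54 m.
That is lower than the 429.25 m at C, so the point is downgradient.

downgradient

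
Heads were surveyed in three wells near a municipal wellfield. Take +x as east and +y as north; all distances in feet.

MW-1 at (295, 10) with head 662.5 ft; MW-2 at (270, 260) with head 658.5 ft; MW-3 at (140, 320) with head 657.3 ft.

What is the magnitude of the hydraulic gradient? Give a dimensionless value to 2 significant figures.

Three-point gradient (reference MW-1): Δ to MW-2 = (-25, 250, -4.0), Δ to MW-3 = (-155, 310, -5.2).
∂h/∂x = +0.001935, ∂h/∂y = -0.01581 (det = 31000).
|∇h| = √(0.001935² + -0.01581²) = 0.01593

0.016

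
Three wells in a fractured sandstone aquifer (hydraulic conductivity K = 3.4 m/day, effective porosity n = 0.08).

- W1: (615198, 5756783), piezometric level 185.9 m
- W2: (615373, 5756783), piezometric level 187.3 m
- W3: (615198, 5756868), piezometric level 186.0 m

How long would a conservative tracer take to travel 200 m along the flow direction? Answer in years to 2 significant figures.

∂h/∂x = (187.3 − 185.9) / (615373 − 615198) = +0.008000
∂h/∂y = (186.0 − 185.9) / (5756868 − 5756783) = +0.001176
|∇h| = √(0.008000² + 0.001176²) = 0.008086
Seepage velocity v = K·i/n = 3.4 × 0.008086 / 0.08 = 0.3437 m/day.
t = 200 / 0.3437 = 581.9 days = 1.59 years.

1.6 years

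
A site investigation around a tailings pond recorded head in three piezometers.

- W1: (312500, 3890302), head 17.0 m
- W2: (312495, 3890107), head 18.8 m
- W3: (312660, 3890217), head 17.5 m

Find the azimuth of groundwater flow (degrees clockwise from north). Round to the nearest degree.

011°

Three-point gradient (reference W1): Δ to W2 = (-5, -195, +1.8), Δ to W3 = (160, -85, +0.5).
∂h/∂x = -0.001755, ∂h/∂y = -0.009186 (det = 31625).
Flow direction (−∇h) has components (+0.001755 E, +0.009186 N).
Azimuth = atan2(E, N) = atan2(+0.001755, +0.009186) = 10.8° ≈ 011°.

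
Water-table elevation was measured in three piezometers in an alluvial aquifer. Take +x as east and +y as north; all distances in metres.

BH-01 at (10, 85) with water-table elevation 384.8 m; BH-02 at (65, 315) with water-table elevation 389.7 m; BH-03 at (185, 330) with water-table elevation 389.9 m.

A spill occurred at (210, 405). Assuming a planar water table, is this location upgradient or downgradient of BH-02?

upgradient

With h = a·x + b·y + c and BH-01 as origin, the differences give:
  55·a + 230·b = +4.9
  175·a + 245·b = +5.1
Eliminate b (×245 and ×230, subtract): -26775·a = 27.50 → a = ∂h/∂x = -0.001027
Back-substitute: b = ∂h/∂y = +0.02155.
Head at (210, 405) = 384.8 + (-0.001027)·(200) + (+0.02155)·(320) = 391.49 m.
That is higher than the 389.7 m at BH-02, so the point is upgradient.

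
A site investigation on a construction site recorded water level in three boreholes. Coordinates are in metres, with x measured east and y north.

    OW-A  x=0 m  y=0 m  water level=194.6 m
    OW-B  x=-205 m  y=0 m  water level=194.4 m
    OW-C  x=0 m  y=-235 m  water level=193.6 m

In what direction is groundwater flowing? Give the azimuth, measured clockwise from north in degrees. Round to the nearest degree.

∂h/∂x = (194.4 − 194.6) / (-205 − 0) = +0.0009756
∂h/∂y = (193.6 − 194.6) / (-235 − 0) = +0.004255
Flow direction (−∇h) has components (-0.0009756 E, -0.004255 N).
Azimuth = atan2(E, N) = atan2(-0.0009756, -0.004255) = 192.9° ≈ 193°.

193°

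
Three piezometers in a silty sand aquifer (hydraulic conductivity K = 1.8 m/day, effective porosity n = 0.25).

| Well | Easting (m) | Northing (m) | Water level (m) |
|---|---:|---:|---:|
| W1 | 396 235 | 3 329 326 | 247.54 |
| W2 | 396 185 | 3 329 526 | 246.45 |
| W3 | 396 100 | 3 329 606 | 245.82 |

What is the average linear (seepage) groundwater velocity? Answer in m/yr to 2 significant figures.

Differences from W1: to W2 (Δx, Δy, Δh) = (-50, 200, -1.09); to W3 = (-135, 280, -1.72).
Solve a·Δx + b·Δy = Δh: det = (-50)·280 − (-135)·200 = 13000.
∂h/∂x = [(-1.09)·280 − (-1.72)·200] / 13000 = +0.002985
∂h/∂y = [(-50)·(-1.72) − (-135)·(-1.09)] / 13000 = -0.004704
|∇h| = √(0.002985² + -0.004704²) = 0.005571
Seepage velocity v = K·i/n = 1.8 × 0.005571 / 0.25 = 0.04011 m/day = 14.65 m/yr.

15 m/yr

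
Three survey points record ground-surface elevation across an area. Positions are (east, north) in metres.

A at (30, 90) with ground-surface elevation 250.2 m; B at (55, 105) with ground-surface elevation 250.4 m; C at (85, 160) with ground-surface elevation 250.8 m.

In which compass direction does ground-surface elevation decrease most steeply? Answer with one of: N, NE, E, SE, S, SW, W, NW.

SW

Taking A as reference: B−A = (25, 15, +0.2); C−A = (55, 70, +0.6).
Solve a·Δx + b·Δy = Δz: det = 25·70 − 55·15 = 925.
∂z/∂x = [(+0.2)·70 − (+0.6)·15] / 925 = +0.005405
∂z/∂y = [25·(+0.6) − 55·(+0.2)] / 925 = +0.004324
Steepest decrease is along −∇f = (-0.005405 E, -0.004324 N) → southwest.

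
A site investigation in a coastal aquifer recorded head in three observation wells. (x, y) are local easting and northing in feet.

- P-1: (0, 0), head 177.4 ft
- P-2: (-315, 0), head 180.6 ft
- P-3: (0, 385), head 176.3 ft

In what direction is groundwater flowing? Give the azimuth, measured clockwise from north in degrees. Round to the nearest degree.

∂h/∂x = (180.6 − 177.4) / (-315 − 0) = -0.01016
∂h/∂y = (176.3 − 177.4) / (385 − 0) = -0.002857
Flow direction (−∇h) has components (+0.01016 E, +0.002857 N).
Azimuth = atan2(E, N) = atan2(+0.01016, +0.002857) = 74.3° ≈ 074°.

074°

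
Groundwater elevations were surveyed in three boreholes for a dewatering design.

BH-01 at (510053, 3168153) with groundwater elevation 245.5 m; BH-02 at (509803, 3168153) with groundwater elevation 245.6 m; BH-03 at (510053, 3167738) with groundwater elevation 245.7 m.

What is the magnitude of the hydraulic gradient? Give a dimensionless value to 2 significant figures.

0.00063

∂h/∂x = (245.6 − 245.5) / (509803 − 510053) = -0.0004000
∂h/∂y = (245.7 − 245.5) / (3167738 − 3168153) = -0.0004819
|∇h| = √(-0.0004000² + -0.0004819²) = 0.0006263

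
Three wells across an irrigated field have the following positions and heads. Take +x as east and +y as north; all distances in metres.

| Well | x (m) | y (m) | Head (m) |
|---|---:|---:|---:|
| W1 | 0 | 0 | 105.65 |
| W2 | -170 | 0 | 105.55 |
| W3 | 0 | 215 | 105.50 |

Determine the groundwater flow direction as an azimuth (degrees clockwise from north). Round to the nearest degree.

∂h/∂x = (105.55 − 105.65) / (-170 − 0) = +0.0005882
∂h/∂y = (105.50 − 105.65) / (215 − 0) = -0.0006977
Flow direction (−∇h) has components (-0.0005882 E, +0.0006977 N).
Azimuth = atan2(E, N) = atan2(-0.0005882, +0.0006977) = 319.9° ≈ 320°.

320°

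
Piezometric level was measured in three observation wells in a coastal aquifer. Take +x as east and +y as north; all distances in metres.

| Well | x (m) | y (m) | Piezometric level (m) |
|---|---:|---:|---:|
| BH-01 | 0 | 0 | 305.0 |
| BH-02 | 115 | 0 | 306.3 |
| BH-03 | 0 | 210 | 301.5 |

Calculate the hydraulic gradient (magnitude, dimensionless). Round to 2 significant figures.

0.020

∂h/∂x = (306.3 − 305.0) / (115 − 0) = +0.01130
∂h/∂y = (301.5 − 305.0) / (210 − 0) = -0.01667
|∇h| = √(0.01130² + -0.01667²) = 0.02014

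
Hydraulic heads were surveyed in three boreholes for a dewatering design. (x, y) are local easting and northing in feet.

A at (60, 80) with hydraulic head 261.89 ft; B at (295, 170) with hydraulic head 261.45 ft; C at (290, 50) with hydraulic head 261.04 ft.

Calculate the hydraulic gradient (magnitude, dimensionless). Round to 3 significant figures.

0.00480

With h = a·x + b·y + c and A as origin, the differences give:
  235·a + 90·b = -0.44
  230·a + (-30)·b = -0.85
Eliminate b (×(-30) and ×90, subtract): -27750·a = 89.700 → a = ∂h/∂x = -0.003232
Back-substitute: b = ∂h/∂y = +0.003551.
|∇h| = √(-0.003232² + 0.003551²) = 0.004802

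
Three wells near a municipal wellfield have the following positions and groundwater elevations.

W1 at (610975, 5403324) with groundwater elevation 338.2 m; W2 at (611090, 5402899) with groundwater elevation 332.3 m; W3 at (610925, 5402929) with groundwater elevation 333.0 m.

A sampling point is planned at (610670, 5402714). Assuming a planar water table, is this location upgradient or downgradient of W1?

downgradient

Three-point gradient (reference W1): Δ to W2 = (115, -425, -5.9), Δ to W3 = (-50, -395, -5.2).
∂h/∂x = -0.001807, ∂h/∂y = +0.01339 (det = -66675).
Head at (610670, 5402714) = 338.2 + (-0.001807)·(-305) + (+0.01339)·(-610) = 330.58 m.
That is lower than the 338.2 m at W1, so the point is downgradient.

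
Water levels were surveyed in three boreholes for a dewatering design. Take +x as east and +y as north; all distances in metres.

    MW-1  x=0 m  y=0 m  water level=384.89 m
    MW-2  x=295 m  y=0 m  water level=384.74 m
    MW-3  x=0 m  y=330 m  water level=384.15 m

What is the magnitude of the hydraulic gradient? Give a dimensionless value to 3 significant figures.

0.00230

∂h/∂x = (384.74 − 384.89) / (295 − 0) = -0.0005085
∂h/∂y = (384.15 − 384.89) / (330 − 0) = -0.002242
|∇h| = √(-0.0005085² + -0.002242²) = 0.002299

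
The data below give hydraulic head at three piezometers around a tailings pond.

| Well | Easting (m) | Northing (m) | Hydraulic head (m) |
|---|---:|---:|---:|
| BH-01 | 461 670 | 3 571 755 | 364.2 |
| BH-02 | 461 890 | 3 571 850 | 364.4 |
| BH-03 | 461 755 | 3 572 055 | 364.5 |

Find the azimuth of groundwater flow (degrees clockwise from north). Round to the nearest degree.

213°

Taking BH-01 as reference: BH-02−BH-01 = (220, 95, +0.2); BH-03−BH-01 = (85, 300, +0.3).
Determinant of the coordinate differences = 220·300 − 85·95 = 57925.
∂h/∂x = [(+0.2)·300 − (+0.3)·95] / 57925 = +0.0005438
∂h/∂y = [220·(+0.3) − 85·(+0.2)] / 57925 = +0.0008459
Flow direction (−∇h) has components (-0.0005438 E, -0.0008459 N).
Azimuth = atan2(E, N) = atan2(-0.0005438, -0.0008459) = 212.7° ≈ 213°.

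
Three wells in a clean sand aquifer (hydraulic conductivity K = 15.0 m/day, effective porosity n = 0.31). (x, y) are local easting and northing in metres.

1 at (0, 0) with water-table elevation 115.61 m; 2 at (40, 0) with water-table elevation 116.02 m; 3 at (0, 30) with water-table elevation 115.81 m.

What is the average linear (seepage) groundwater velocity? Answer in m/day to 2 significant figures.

0.59 m/day

∂h/∂x = (116.02 − 115.61) / (40 − 0) = +0.01025
∂h/∂y = (115.81 − 115.61) / (30 − 0) = +0.006667
|∇h| = √(0.01025² + 0.006667²) = 0.01223
Seepage velocity v = K·i/n = 15.0 × 0.01223 / 0.31 = 0.5918 m/day.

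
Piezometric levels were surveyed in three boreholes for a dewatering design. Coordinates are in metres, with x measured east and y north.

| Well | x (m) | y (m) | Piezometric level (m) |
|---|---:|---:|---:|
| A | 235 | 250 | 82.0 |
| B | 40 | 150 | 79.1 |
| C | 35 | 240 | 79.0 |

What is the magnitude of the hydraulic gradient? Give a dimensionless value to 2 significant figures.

Differences from A: to B (Δx, Δy, Δh) = (-195, -100, -2.9); to C = (-200, -10, -3.0).
Determinant of the coordinate differences = (-195)·(-10) − (-200)·(-100) = -18050.
∂h/∂x = [(-2.9)·(-10) − (-3.0)·(-100)] / -18050 = +0.01501
∂h/∂y = [(-195)·(-3.0) − (-200)·(-2.9)] / -18050 = -0.0002770
|∇h| = √(0.01501² + -0.0002770²) = 0.01501

0.015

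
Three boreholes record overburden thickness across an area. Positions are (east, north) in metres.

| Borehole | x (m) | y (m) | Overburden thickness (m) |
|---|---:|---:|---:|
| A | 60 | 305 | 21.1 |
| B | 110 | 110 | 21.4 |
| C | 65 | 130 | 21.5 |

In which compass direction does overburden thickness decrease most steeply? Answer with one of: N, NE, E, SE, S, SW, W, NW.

Three-point gradient (reference A): Δ to B = (50, -195, +0.3), Δ to C = (5, -175, +0.4).
∂d/∂x = -0.003280, ∂d/∂y = -0.002379 (det = -7775).
Steepest decrease is along −∇f = (+0.003280 E, +0.002379 N) → northeast.

NE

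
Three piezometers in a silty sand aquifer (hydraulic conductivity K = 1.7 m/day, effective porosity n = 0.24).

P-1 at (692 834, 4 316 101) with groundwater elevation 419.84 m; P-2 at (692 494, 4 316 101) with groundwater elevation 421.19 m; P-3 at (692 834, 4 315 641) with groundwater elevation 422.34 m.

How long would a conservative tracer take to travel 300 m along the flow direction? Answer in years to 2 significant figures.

17 years

∂h/∂x = (421.19 − 419.84) / (692494 − 692834) = -0.003971
∂h/∂y = (422.34 − 419.84) / (4315641 − 4316101) = -0.005435
|∇h| = √(-0.003971² + -0.005435²) = 0.006731
Seepage velocity v = K·i/n = 1.7 × 0.006731 / 0.24 = 0.04768 m/day.
t = 300 / 0.04768 = 6292 days = 17.2 years.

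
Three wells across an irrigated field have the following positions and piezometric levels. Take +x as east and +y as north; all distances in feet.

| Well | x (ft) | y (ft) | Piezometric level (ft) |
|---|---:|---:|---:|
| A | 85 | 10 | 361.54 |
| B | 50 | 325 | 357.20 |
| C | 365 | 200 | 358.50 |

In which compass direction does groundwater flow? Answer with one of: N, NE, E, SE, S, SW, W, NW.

N

Differences from A: to B (Δx, Δy, Δh) = (-35, 315, -4.34); to C = (280, 190, -3.04).
Solve a·Δx + b·Δy = Δh: det = (-35)·190 − 280·315 = -94850.
∂h/∂x = [(-4.34)·190 − (-3.04)·315] / -94850 = -0.001402
∂h/∂y = [(-35)·(-3.04) − 280·(-4.34)] / -94850 = -0.01393
Flow = −∇h = (+0.001402 east, +0.01393 north), which points north.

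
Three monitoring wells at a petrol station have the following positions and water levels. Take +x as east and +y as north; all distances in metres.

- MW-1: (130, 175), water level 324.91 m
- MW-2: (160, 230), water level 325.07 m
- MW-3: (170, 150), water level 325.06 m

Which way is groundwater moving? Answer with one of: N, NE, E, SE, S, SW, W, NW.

With h = a·x + b·y + c and MW-1 as origin, the differences give:
  30·a + 55·b = +0.16
  40·a + (-25)·b = +0.15
Eliminate b (×(-25) and ×55, subtract): -2950·a = -12.250 → a = ∂h/∂x = +0.004153
Back-substitute: b = ∂h/∂y = +0.0006441.
Flow = −∇h = (-0.004153 east, -0.0006441 north), which points west.

W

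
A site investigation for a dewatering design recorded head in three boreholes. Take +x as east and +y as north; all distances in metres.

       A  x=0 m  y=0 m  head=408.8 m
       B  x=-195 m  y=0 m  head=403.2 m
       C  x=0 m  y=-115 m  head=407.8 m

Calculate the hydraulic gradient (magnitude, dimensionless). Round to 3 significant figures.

∂h/∂x = (403.2 − 408.8) / (-195 − 0) = +0.02872
∂h/∂y = (407.8 − 408.8) / (-115 − 0) = +0.008696
|∇h| = √(0.02872² + 0.008696²) = 0.03001

0.0300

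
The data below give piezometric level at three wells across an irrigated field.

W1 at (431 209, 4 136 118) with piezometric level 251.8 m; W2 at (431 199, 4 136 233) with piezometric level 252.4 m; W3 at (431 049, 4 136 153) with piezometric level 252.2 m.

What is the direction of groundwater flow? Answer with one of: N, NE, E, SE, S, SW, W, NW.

S

Differences from W1: to W2 (Δx, Δy, Δh) = (-10, 115, +0.6); to W3 = (-160, 35, +0.4).
Solve a·Δx + b·Δy = Δh: det = (-10)·35 − (-160)·115 = 18050.
∂h/∂x = [(+0.6)·35 − (+0.4)·115] / 18050 = -0.001385
∂h/∂y = [(-10)·(+0.4) − (-160)·(+0.6)] / 18050 = +0.005097
Flow = −∇h = (+0.001385 east, -0.005097 north), which points south.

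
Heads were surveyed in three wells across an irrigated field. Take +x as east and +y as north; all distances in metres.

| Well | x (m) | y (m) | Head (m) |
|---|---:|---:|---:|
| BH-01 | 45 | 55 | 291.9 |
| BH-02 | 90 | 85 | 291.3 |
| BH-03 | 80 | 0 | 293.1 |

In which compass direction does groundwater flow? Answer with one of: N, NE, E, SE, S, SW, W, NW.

N

With h = a·x + b·y + c and BH-01 as origin, the differences give:
  45·a + 30·b = -0.6
  35·a + (-55)·b = +1.2
Eliminate b (×(-55) and ×30, subtract): -3525·a = -3.00 → a = ∂h/∂x = +0.0008511
Back-substitute: b = ∂h/∂y = -0.02128.
Flow = −∇h = (-0.0008511 east, +0.02128 north), which points north.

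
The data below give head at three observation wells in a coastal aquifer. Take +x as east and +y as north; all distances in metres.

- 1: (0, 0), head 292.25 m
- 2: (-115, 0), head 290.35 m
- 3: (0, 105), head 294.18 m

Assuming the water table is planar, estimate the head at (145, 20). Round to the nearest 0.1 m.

∂h/∂x = (290.35 − 292.25) / (-115 − 0) = +0.01652
∂h/∂y = (294.18 − 292.25) / (105 − 0) = +0.01838
h(145, 20) = 292.25 + (+0.01652)·(145) + (+0.01838)·(20) = 292.25 +2.396 +0.368 = 295.013 m.

295.0 m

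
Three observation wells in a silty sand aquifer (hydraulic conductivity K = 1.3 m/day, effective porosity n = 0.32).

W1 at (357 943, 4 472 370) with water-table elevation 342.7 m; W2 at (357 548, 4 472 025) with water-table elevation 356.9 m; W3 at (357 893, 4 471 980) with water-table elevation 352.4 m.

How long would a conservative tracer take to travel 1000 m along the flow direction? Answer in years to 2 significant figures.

24 years

With h = a·x + b·y + c and W1 as origin, the differences give:
  (-395)·a + (-345)·b = +14.2
  (-50)·a + (-390)·b = +9.7
Eliminate b (×(-390) and ×(-345), subtract): 136800·a = -2191.50 → a = ∂h/∂x = -0.01602
Back-substitute: b = ∂h/∂y = -0.02282.
|∇h| = √(-0.01602² + -0.02282²) = 0.02788
Seepage velocity v = K·i/n = 1.3 × 0.02788 / 0.32 = 0.1133 m/day.
t = 1000 / 0.1133 = 8826 days = 24.2 years.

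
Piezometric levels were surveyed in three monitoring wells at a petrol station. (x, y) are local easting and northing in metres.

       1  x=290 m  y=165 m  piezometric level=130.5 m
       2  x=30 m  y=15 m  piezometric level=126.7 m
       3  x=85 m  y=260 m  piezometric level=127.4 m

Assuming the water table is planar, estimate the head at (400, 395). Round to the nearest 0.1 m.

With h = a·x + b·y + c and 1 as origin, the differences give:
  (-260)·a + (-150)·b = -3.8
  (-205)·a + 95·b = -3.1
Eliminate b (×95 and ×(-150), subtract): -55450·a = -826.00 → a = ∂h/∂x = +0.01490
Back-substitute: b = ∂h/∂y = -0.0004869.
h(400, 395) = 130.5 + (+0.01490)·(110) + (-0.0004869)·(230) = 130.5 +1.639 -0.112 = 132.027 m.

132.0 m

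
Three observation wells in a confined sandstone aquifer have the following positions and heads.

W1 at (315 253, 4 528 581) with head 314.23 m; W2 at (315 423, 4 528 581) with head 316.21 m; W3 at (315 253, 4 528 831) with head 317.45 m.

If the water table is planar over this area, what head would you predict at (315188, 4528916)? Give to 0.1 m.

∂h/∂x = (316.21 − 314.23) / (315423 − 315253) = +0.01165
∂h/∂y = (317.45 − 314.23) / (4528831 − 4528581) = +0.01288
h(315188, 4528916) = 314.23 + (+0.01165)·(-65) + (+0.01288)·(335) = 314.23 -0.757 +4.315 = 317.788 m.

317.8 m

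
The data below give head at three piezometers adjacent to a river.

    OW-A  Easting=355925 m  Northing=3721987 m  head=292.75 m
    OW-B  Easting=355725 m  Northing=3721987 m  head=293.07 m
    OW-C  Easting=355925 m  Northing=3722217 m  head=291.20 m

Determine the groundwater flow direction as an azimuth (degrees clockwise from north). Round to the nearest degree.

∂h/∂x = (293.07 − 292.75) / (355725 − 355925) = -0.001600
∂h/∂y = (291.20 − 292.75) / (3722217 − 3721987) = -0.006739
Flow direction (−∇h) has components (+0.001600 E, +0.006739 N).
Azimuth = atan2(E, N) = atan2(+0.001600, +0.006739) = 13.4° ≈ 013°.

013°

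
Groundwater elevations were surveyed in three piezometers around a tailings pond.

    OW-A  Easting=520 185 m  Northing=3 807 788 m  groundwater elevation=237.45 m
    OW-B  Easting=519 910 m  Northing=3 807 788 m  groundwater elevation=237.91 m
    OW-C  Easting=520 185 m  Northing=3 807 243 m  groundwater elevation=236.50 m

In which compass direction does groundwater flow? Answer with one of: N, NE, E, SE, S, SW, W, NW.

SE

∂h/∂x = (237.91 − 237.45) / (519910 − 520185) = -0.001673
∂h/∂y = (236.50 − 237.45) / (3807243 − 3807788) = +0.001743
Flow = −∇h = (+0.001673 east, -0.001743 north), which points southeast.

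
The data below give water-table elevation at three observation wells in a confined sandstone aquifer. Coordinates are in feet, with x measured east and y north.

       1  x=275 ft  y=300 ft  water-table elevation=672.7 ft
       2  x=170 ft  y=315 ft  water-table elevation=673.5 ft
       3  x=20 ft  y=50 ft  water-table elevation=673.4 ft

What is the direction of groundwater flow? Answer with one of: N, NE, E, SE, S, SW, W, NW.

SE

With h = a·x + b·y + c and 1 as origin, the differences give:
  (-105)·a + 15·b = +0.8
  (-255)·a + (-250)·b = +0.7
Eliminate b (×(-250) and ×15, subtract): 30075·a = -210.50 → a = ∂h/∂x = -0.006999
Back-substitute: b = ∂h/∂y = +0.004339.
Flow = −∇h = (+0.006999 east, -0.004339 north), which points southeast.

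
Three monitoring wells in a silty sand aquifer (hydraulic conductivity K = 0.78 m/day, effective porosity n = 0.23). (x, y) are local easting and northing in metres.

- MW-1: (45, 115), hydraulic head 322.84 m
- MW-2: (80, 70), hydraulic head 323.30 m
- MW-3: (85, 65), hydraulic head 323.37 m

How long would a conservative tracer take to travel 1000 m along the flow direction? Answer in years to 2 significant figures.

Taking MW-1 as reference: MW-2−MW-1 = (35, -45, +0.46); MW-3−MW-1 = (40, -50, +0.53).
Solve a·Δx + b·Δy = Δh: det = 35·(-50) − 40·(-45) = 50.
∂h/∂x = [(+0.46)·(-50) − (+0.53)·(-45)] / 50 = +0.01700
∂h/∂y = [35·(+0.53) − 40·(+0.46)] / 50 = +0.003000
|∇h| = √(0.01700² + 0.003000²) = 0.01726
Seepage velocity v = K·i/n = 0.78 × 0.01726 / 0.23 = 0.05853 m/day.
t = 1000 / 0.05853 = 1.709e+04 days = 46.8 years.

47 years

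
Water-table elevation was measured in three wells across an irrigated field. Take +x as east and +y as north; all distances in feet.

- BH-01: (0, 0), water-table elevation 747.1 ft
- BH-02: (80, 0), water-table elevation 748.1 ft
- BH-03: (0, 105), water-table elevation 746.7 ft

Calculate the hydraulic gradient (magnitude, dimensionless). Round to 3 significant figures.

0.0131

∂h/∂x = (748.1 − 747.1) / (80 − 0) = +0.01250
∂h/∂y = (746.7 − 747.1) / (105 − 0) = -0.003810
|∇h| = √(0.01250² + -0.003810²) = 0.01307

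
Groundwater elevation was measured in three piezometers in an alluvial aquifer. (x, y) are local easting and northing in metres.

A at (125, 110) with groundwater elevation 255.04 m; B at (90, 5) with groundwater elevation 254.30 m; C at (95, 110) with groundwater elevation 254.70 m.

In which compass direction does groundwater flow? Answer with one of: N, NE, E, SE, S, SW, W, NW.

Three-point gradient (reference A): Δ to B = (-35, -105, -0.74), Δ to C = (-30, 0, -0.34).
∂h/∂x = +0.01133, ∂h/∂y = +0.003270 (det = -3150).
Flow = −∇h = (-0.01133 east, -0.003270 north), which points west.

W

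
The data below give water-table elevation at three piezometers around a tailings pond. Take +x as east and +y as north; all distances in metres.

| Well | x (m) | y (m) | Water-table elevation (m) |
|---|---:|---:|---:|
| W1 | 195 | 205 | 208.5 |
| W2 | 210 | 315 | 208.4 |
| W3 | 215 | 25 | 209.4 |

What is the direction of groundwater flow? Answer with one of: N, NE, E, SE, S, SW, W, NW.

Differences from W1: to W2 (Δx, Δy, Δh) = (15, 110, -0.1); to W3 = (20, -180, +0.9).
Solve a·Δx + b·Δy = Δh: det = 15·(-180) − 20·110 = -4900.
∂h/∂x = [(-0.1)·(-180) − (+0.9)·110] / -4900 = +0.01653
∂h/∂y = [15·(+0.9) − 20·(-0.1)] / -4900 = -0.003163
Flow = −∇h = (-0.01653 east, +0.003163 north), which points west.

W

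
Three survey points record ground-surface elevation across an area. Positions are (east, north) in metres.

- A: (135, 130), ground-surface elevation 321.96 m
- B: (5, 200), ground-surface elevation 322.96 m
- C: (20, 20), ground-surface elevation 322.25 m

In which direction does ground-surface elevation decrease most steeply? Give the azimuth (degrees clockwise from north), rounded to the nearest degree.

Taking A as reference: B−A = (-130, 70, +1.00); C−A = (-115, -110, +0.29).
Determinant of the coordinate differences = (-130)·(-110) − (-115)·70 = 22350.
∂z/∂x = [(+1.00)·(-110) − (+0.29)·70] / 22350 = -0.005830
∂z/∂y = [(-130)·(+0.29) − (-115)·(+1.00)] / 22350 = +0.003459
Steepest decrease is along −∇f: components (+0.005830 E, -0.003459 N).
Azimuth = atan2(+0.005830, -0.003459) = 120.7° ≈ 121°.

121°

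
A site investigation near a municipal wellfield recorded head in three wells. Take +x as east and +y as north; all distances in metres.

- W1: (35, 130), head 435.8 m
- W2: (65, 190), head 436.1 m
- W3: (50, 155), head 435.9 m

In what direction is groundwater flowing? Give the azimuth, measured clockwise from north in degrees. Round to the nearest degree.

135°

With h = a·x + b·y + c and W1 as origin, the differences give:
  30·a + 60·b = +0.3
  15·a + 25·b = +0.1
Eliminate b (×25 and ×60, subtract): -150·a = 1.50 → a = ∂h/∂x = -0.01000
Back-substitute: b = ∂h/∂y = +0.01000.
Flow direction (−∇h) has components (+0.01000 E, -0.01000 N).
Azimuth = atan2(E, N) = atan2(+0.01000, -0.01000) = 135.0° ≈ 135°.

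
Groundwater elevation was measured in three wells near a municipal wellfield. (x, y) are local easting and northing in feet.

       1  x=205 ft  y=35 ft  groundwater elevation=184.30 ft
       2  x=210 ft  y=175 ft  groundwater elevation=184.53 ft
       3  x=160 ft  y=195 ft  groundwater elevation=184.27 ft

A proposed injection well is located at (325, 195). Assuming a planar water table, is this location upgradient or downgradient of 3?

Three-point gradient (reference 1): Δ to 2 = (5, 140, +0.23), Δ to 3 = (-45, 160, -0.03).
∂h/∂x = +0.005775, ∂h/∂y = +0.001437 (det = 7100).
Head at (325, 195) = 184.30 + (+0.005775)·(120) + (+0.001437)·(160) = 185.22 ft.
That is higher than the 184.27 ft at 3, so the point is upgradient.

upgradient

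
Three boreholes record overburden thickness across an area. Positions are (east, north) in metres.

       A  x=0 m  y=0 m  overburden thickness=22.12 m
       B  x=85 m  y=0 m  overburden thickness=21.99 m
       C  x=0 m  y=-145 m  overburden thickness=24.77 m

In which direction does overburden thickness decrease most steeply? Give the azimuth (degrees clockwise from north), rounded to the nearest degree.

005°

∂d/∂x = (21.99 − 22.12) / (85 − 0) = -0.001529
∂d/∂y = (24.77 − 22.12) / (-145 − 0) = -0.01828
Steepest decrease is along −∇f: components (+0.001529 E, +0.01828 N).
Azimuth = atan2(+0.001529, +0.01828) = 4.8° ≈ 005°.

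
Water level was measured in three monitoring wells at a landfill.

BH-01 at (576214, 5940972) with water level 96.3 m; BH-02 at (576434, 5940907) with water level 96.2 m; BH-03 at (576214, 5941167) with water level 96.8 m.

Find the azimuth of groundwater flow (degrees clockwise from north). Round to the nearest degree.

Three-point gradient (reference BH-01): Δ to BH-02 = (220, -65, -0.1), Δ to BH-03 = (0, 195, +0.5).
∂h/∂x = +0.0003030, ∂h/∂y = +0.002564 (det = 42900).
Flow direction (−∇h) has components (-0.0003030 E, -0.002564 N).
Azimuth = atan2(E, N) = atan2(-0.0003030, -0.002564) = 186.7° ≈ 187°.

187°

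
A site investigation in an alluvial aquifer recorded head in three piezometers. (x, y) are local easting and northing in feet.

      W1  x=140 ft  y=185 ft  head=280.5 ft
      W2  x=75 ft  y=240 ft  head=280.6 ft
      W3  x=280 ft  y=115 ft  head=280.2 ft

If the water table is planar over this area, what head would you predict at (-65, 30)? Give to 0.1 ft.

Taking W1 as reference: W2−W1 = (-65, 55, +0.1); W3−W1 = (140, -70, -0.3).
Determinant of the coordinate differences = (-65)·(-70) − 140·55 = -3150.
∂h/∂x = [(+0.1)·(-70) − (-0.3)·55] / -3150 = -0.003016
∂h/∂y = [(-65)·(-0.3) − 140·(+0.1)] / -3150 = -0.001746
h(-65, 30) = 280.5 + (-0.003016)·(-205) + (-0.001746)·(-155) = 280.5 +0.618 +0.271 = 281.389 ft.

281.4 ft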